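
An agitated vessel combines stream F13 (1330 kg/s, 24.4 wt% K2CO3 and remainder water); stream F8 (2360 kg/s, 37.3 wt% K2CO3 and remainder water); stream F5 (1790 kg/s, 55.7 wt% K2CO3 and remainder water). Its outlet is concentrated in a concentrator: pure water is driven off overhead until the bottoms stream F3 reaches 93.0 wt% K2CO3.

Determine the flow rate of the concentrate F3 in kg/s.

K2CO3 entering = 1330×0.244 + 2360×0.373 + 1790×0.557 = 2201.8 kg/s.
All K2CO3 reports to F3, so F3 = 2201.8/0.930 = 2367.6 kg/s.

2368 kg/s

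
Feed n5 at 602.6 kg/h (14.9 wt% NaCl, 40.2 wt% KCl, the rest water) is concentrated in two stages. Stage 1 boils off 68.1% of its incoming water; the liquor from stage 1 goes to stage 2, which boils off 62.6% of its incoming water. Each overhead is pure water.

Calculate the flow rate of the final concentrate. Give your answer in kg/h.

364.3 kg/h

water in feed = 602.6×0.449 = 270.57 kg/h.
After stage 1: water left = (1−0.681)×270.57 = 86.311; stream total = 418.34 kg/h.
After stage 2: water left = (1−0.626)×86.311 = 32.28; final concentrate = 364.31 kg/h.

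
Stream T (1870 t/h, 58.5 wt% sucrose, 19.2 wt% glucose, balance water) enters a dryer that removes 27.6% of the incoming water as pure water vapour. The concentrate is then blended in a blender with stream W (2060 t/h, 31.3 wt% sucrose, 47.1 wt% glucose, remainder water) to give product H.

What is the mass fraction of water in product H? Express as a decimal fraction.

Vapour removed = 0.276×0.223×1870 = 115.09 t/h; concentrate = 1754.9 t/h.
water reaching the mixer = 301.92 (from concentrate) + 2060×0.216 = 746.88 t/h.
Product flow = 1754.9 + 2060 = 3814.9 t/h; water fraction = 0.196.

0.196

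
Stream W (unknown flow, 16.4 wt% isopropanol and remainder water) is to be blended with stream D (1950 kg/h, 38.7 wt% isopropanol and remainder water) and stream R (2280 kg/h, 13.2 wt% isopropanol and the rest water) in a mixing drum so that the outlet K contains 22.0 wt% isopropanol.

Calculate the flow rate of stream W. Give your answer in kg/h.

Let W be the unknown flow. Total out = 4230 + W.
isopropanol balance: 1055.6 + 0.164·W = 0.220·(4230 + W)
(0.164 − 0.220)·W = 0.220×4230 − 1055.6 = -125.01
W = -125.01 / -0.056 = 2232.3 kg/h

2232 kg/h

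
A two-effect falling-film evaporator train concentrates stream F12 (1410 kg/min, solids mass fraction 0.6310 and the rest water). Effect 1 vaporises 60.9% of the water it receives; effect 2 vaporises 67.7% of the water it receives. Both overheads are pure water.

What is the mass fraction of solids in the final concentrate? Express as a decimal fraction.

water in feed = 1410×0.369 = 520.29 kg/min.
After stage 1: water left = (1−0.609)×520.29 = 203.43; stream total = 1093.1 kg/min.
After stage 2: water left = (1−0.677)×203.43 = 65.709; final concentrate = 955.42 kg/min.
solids fraction = 889.71/955.42 = 0.9312.

0.9312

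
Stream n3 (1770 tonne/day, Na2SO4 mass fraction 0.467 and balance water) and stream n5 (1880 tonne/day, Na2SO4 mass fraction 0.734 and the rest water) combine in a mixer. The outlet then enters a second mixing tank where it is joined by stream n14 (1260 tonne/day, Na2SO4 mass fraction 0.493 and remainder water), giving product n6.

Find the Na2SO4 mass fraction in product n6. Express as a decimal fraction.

0.576

Overall, product flow = 4910 tonne/day.
Na2SO4 in = 1770×0.467 + 1880×0.734 + 1260×0.493 = 2827.7 tonne/day.
Na2SO4 fraction in n6 = 0.576.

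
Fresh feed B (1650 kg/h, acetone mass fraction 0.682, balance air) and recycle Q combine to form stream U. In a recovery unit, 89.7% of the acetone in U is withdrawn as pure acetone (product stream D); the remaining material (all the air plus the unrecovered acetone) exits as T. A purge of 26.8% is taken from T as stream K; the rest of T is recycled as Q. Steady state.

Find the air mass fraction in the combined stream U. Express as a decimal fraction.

air enters only via B and leaves only via the purge: 1650×0.318 = 0.268×(air in T), and the recovery unit passes all air, so air in U = air in T = 1957.8 kg/h.
acetone in U: m_A = 1650×0.682 + (1−0.268)·(1−0.897)·m_A, so m_A = 1125.3/0.9246 = 1217.1 kg/h.
U = 1217.1 + 1957.8 = 3174.9 kg/h.
air fraction in U = 1957.8/3174.9 = 0.617.

0.617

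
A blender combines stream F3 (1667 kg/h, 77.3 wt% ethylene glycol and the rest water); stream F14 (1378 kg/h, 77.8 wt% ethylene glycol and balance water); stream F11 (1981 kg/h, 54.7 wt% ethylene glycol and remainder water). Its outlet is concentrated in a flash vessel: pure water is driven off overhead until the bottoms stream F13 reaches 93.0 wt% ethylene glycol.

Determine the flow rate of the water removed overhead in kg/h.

ethylene glycol entering = 1667×0.773 + 1378×0.778 + 1981×0.547 = 3444.3 kg/h.
All ethylene glycol reports to F13, so F13 = 3444.3/0.930 = 3703.5 kg/h.
Total feed = 5026 kg/h; overhead = 5026 − 3703.5 = 1322.5 kg/h.

1322 kg/h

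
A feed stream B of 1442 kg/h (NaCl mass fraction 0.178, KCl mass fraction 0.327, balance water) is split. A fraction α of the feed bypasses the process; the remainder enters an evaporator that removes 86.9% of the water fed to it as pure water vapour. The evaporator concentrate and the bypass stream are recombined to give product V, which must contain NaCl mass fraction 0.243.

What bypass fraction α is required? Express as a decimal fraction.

All 1442×0.178 = 256.68 kg/h of NaCl reaches V, so V = 256.68/0.243 = 1056.3 kg/h and vapour = 385.72 kg/h.
The evaporator receives (1−α)·1442 of feed at 0.495 water and removes 0.869 of that water:
0.869×0.495×(1−α)×1442 = 385.72
(1−α) = 385.72/620.28 = 0.6218;  α = 0.3782.

0.378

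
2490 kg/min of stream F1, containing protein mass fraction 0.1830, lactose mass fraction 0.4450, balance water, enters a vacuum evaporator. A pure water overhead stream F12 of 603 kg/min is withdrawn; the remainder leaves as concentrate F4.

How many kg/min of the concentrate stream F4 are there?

1887 kg/min

Concentrate = 2490 − 603 = 1887 kg/min.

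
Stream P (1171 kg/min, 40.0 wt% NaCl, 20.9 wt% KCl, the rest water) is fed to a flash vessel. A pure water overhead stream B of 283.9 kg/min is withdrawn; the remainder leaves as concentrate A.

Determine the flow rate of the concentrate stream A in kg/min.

Concentrate = 1171 − 283.9 = 887.1 kg/min.

887.1 kg/min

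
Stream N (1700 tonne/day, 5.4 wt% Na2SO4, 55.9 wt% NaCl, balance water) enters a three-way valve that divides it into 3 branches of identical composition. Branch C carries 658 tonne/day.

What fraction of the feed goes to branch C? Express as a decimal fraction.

0.387

Fraction to C = 658/1700 = 0.3871.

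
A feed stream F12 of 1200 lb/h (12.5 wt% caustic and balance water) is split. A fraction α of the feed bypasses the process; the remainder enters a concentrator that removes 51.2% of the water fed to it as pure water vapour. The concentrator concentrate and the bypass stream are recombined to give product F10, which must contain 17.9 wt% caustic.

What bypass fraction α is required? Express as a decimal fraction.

0.327

All 1200×0.125 = 150 lb/h of caustic reaches F10, so F10 = 150/0.179 = 837.99 lb/h and vapour = 362.01 lb/h.
The evaporator receives (1−α)·1200 of feed at 0.875 water and removes 0.512 of that water:
0.512×0.875×(1−α)×1200 = 362.01
(1−α) = 362.01/537.6 = 0.6734;  α = 0.3266.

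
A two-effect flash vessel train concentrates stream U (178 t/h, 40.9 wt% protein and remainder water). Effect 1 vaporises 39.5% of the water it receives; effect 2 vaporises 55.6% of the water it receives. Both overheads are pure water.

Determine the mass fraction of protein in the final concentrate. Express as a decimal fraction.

water in feed = 178×0.591 = 105.2 t/h.
After stage 1: water left = (1−0.395)×105.2 = 63.645; stream total = 136.45 t/h.
After stage 2: water left = (1−0.556)×63.645 = 28.258; final concentrate = 101.06 t/h.
protein fraction = 72.802/101.06 = 0.720.

0.720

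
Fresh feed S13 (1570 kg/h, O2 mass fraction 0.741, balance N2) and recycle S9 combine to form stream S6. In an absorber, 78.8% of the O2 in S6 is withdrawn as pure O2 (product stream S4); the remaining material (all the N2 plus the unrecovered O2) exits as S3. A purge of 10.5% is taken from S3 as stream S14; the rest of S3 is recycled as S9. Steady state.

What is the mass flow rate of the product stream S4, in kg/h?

1131 kg/h

O2 in S6: m_A = 1570×0.741 + (1−0.105)·(1−0.788)·m_A, so m_A = 1163.4/0.8103 = 1435.8 kg/h.
Product S4 = 0.788×1435.8 = 1131.4 kg/h.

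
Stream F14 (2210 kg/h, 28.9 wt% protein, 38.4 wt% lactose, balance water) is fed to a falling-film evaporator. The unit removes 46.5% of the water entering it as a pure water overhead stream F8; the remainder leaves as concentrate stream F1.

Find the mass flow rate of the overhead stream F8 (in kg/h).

336 kg/h

water entering = 2210×0.327 = 722.67 kg/h; overhead removed = 0.465×722.67 = 336.04 kg/h.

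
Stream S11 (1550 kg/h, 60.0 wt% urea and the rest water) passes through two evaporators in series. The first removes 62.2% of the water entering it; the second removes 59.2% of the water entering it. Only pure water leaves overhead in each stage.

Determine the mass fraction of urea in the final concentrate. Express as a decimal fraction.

water in feed = 1550×0.400 = 620 kg/h.
After stage 1: water left = (1−0.622)×620 = 234.36; stream total = 1164.4 kg/h.
After stage 2: water left = (1−0.592)×234.36 = 95.619; final concentrate = 1025.6 kg/h.
urea fraction = 930/1025.6 = 0.9068.

0.9068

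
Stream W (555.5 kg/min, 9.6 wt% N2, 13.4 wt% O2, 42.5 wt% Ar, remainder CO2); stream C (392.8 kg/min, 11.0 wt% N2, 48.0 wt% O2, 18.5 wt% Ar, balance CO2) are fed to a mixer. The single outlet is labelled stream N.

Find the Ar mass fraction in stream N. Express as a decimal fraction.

Total flow out = 555.5 + 392.8 = 948.3 kg/min.
Ar in = 555.5×0.425 + 392.8×0.185 = 308.76 kg/min.
Ar mass fraction in N = 308.76/948.3 = 0.3256.

0.3256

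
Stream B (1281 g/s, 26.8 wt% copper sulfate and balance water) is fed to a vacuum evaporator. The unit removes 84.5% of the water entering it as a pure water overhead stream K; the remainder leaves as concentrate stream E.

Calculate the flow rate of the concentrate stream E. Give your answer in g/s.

water entering = 1281×0.732 = 937.69 g/s; overhead removed = 0.845×937.69 = 792.35 g/s.
Concentrate = 1281 − 792.35 = 488.65 g/s.

488.7 g/s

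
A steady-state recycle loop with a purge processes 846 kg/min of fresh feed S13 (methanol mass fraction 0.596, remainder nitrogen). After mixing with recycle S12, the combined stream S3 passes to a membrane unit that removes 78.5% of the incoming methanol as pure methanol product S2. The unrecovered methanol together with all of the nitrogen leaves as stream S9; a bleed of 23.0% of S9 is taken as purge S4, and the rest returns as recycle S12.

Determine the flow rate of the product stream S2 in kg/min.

methanol in S3: m_A = 846×0.596 + (1−0.230)·(1−0.785)·m_A, so m_A = 504.22/0.8345 = 604.25 kg/min.
Product S2 = 0.785×604.25 = 474.34 kg/min.

474.3 kg/min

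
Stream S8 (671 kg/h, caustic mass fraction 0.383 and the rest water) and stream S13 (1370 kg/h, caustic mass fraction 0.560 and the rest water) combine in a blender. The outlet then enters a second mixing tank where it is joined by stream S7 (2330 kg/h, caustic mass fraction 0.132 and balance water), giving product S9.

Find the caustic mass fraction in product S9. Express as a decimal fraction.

Overall, product flow = 4371 kg/h.
caustic in = 671×0.383 + 1370×0.560 + 2330×0.132 = 1331.8 kg/h.
caustic fraction in S9 = 0.305.

0.305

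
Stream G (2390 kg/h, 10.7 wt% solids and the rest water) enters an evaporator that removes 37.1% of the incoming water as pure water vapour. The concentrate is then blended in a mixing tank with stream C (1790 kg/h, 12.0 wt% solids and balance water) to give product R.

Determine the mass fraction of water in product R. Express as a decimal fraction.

Vapour removed = 0.371×0.893×2390 = 791.81 kg/h; concentrate = 1598.2 kg/h.
water reaching the mixer = 1342.5 (from concentrate) + 1790×0.880 = 2917.7 kg/h.
Product flow = 1598.2 + 1790 = 3388.2 kg/h; water fraction = 0.861.

0.861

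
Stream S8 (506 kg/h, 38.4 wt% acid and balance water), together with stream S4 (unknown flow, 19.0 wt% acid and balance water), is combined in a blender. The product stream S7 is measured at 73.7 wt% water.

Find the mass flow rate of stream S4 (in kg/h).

Let S4 be the unknown flow. Total out = 506 + S4.
water balance: 311.7 + 0.810·S4 = 0.737·(506 + S4)
(0.810 − 0.737)·S4 = 0.737×506 − 311.7 = 61.226
S4 = 61.226 / 0.073 = 838.71 kg/h

838.7 kg/h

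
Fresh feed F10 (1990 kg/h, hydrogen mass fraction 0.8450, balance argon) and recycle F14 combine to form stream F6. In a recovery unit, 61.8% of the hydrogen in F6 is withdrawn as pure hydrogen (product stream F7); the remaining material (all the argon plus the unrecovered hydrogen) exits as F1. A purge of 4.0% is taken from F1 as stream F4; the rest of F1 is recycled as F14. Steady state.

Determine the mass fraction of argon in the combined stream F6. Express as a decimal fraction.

0.7439

argon enters only via F10 and leaves only via the purge: 1990×0.155 = 0.040×(argon in F1), and the recovery unit passes all argon, so argon in F6 = argon in F1 = 7711.2 kg/h.
hydrogen in F6: m_A = 1990×0.845 + (1−0.040)·(1−0.618)·m_A, so m_A = 1681.5/0.6333 = 2655.3 kg/h.
F6 = 2655.3 + 7711.2 = 10367 kg/h.
argon fraction in F6 = 7711.2/10367 = 0.7439.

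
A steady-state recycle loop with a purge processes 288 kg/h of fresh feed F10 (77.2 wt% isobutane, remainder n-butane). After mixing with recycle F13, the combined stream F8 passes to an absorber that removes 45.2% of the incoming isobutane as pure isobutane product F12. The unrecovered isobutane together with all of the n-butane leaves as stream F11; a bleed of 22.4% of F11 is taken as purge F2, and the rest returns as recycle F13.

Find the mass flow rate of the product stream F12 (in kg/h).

isobutane in F8: m_A = 288×0.772 + (1−0.224)·(1−0.452)·m_A, so m_A = 222.34/0.5748 = 386.84 kg/h.
Product F12 = 0.452×386.84 = 174.85 kg/h.

174.9 kg/h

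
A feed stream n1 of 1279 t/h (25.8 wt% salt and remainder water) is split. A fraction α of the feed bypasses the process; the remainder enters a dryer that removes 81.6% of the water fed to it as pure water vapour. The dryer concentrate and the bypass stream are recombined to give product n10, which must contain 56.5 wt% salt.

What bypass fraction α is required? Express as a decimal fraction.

0.103

All 1279×0.258 = 329.98 t/h of salt reaches n10, so n10 = 329.98/0.565 = 584.04 t/h and vapour = 694.96 t/h.
The evaporator receives (1−α)·1279 of feed at 0.742 water and removes 0.816 of that water:
0.816×0.742×(1−α)×1279 = 694.96
(1−α) = 694.96/774.4 = 0.8974;  α = 0.1026.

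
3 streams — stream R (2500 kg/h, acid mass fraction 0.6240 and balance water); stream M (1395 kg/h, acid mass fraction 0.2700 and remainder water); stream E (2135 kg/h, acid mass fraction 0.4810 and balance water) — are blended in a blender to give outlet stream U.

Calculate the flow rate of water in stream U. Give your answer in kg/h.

water out = water in = 2500×0.376 + 1395×0.730 + 2135×0.519 = 3066.4 kg/h.

3066 kg/h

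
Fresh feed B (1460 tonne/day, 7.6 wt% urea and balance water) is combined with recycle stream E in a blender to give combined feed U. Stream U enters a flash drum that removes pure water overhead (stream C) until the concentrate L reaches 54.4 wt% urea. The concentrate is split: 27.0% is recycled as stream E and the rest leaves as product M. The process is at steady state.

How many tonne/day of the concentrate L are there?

279.4 tonne/day

Overall urea balance (none leaves overhead): urea in fresh feed = urea in product, i.e. 1460×0.076 = (1−0.270)·L·0.544.
L = 110.96/(0.544×0.730) = 279.41 tonne/day.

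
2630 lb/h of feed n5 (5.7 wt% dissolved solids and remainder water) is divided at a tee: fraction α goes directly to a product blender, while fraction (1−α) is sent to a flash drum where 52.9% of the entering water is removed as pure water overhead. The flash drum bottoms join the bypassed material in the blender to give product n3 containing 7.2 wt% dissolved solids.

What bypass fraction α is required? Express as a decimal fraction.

All 2630×0.057 = 149.91 lb/h of dissolved solids reaches n3, so n3 = 149.91/0.072 = 2082.1 lb/h and vapour = 547.92 lb/h.
The evaporator receives (1−α)·2630 of feed at 0.943 water and removes 0.529 of that water:
0.529×0.943×(1−α)×2630 = 547.92
(1−α) = 547.92/1312 = 0.4176;  α = 0.5824.

0.582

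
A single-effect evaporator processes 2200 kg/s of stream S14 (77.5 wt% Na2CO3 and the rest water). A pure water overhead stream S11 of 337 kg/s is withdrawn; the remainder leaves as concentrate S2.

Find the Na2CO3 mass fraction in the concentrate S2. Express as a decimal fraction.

0.915

Na2CO3 is not removed: 2200×0.775 = 1705 kg/s of Na2CO3 enters S2.
Concentrate = 2200 − 337 = 1863 kg/s.
Mass fraction = 1705/1863 = 0.915.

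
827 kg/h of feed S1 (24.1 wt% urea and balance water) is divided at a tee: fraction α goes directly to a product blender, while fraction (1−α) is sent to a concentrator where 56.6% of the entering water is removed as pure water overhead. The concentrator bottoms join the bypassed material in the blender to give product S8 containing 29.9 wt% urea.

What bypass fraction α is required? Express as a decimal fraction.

0.548

All 827×0.241 = 199.31 kg/h of urea reaches S8, so S8 = 199.31/0.299 = 666.58 kg/h and vapour = 160.42 kg/h.
The evaporator receives (1−α)·827 of feed at 0.759 water and removes 0.566 of that water:
0.566×0.759×(1−α)×827 = 160.42
(1−α) = 160.42/355.27 = 0.4515;  α = 0.5485.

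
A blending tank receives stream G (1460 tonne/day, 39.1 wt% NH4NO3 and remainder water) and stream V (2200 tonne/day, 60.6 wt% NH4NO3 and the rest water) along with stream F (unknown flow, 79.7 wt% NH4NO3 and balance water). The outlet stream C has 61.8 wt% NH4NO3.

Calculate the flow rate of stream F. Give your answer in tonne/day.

Let F be the unknown flow. Total out = 3660 + F.
NH4NO3 balance: 1904.1 + 0.797·F = 0.618·(3660 + F)
(0.797 − 0.618)·F = 0.618×3660 − 1904.1 = 357.82
F = 357.82 / 0.179 = 1999 tonne/day

1999 tonne/day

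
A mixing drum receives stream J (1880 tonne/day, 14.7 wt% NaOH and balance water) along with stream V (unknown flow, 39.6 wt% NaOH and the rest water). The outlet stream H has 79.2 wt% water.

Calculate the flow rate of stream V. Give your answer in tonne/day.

610 tonne/day

Let V be the unknown flow. Total out = 1880 + V.
water balance: 1603.6 + 0.604·V = 0.792·(1880 + V)
(0.604 − 0.792)·V = 0.792×1880 − 1603.6 = -114.68
V = -114.68 / -0.188 = 610 tonne/day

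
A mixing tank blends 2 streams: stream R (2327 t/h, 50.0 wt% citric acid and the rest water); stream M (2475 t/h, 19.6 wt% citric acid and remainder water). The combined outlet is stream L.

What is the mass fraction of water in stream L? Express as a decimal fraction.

Total flow out = 2327 + 2475 = 4802 t/h.
water in = 2327×0.500 + 2475×0.804 = 3153.4 t/h.
water mass fraction in L = 3153.4/4802 = 0.657.

0.657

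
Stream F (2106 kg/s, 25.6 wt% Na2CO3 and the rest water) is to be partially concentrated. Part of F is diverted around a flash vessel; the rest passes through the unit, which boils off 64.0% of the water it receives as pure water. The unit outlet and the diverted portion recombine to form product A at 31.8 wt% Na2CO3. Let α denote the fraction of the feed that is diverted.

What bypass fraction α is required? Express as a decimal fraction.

0.591

All 2106×0.256 = 539.14 kg/s of Na2CO3 reaches A, so A = 539.14/0.318 = 1695.4 kg/s and vapour = 410.6 kg/s.
The evaporator receives (1−α)·2106 of feed at 0.744 water and removes 0.640 of that water:
0.640×0.744×(1−α)×2106 = 410.6
(1−α) = 410.6/1002.8 = 0.4095;  α = 0.5905.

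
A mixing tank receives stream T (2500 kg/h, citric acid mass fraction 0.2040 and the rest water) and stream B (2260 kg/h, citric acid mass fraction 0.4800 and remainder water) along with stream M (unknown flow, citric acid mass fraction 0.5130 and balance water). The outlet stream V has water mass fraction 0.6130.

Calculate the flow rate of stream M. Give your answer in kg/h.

1963 kg/h

Let M be the unknown flow. Total out = 4760 + M.
water balance: 3165.2 + 0.487·M = 0.613·(4760 + M)
(0.487 − 0.613)·M = 0.613×4760 − 3165.2 = -247.32
M = -247.32 / -0.126 = 1962.9 kg/h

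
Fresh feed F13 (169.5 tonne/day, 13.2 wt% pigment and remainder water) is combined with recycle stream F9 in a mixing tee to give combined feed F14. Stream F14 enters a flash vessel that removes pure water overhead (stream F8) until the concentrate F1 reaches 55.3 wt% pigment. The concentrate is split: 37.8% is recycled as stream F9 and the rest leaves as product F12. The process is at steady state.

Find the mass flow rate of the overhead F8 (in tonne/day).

129 tonne/day

Overall pigment balance (none leaves overhead): pigment in fresh feed = pigment in product, i.e. 169.5×0.132 = (1−0.378)·F1·0.553.
F1 = 22.374/(0.553×0.622) = 65.047 tonne/day.
Recycle F9 = 0.378×65.047 = 24.588 tonne/day.
Combined feed F14 = 169.5 + 24.588 = 194.09 tonne/day.
Overhead F8 = F14 − F1 = 194.09 − 65.047 = 129.04 tonne/day.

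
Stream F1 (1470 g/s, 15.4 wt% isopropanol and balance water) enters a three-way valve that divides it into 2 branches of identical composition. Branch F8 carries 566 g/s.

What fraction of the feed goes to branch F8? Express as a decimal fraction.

Fraction to F8 = 566/1470 = 0.3850.

0.385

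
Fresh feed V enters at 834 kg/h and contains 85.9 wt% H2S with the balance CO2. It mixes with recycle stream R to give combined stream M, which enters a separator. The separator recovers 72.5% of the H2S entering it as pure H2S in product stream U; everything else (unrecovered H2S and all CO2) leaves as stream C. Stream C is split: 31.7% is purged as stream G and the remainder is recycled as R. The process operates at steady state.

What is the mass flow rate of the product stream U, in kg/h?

H2S in M: m_A = 834×0.859 + (1−0.317)·(1−0.725)·m_A, so m_A = 716.41/0.8122 = 882.08 kg/h.
Product U = 0.725×882.08 = 639.51 kg/h.

639.5 kg/h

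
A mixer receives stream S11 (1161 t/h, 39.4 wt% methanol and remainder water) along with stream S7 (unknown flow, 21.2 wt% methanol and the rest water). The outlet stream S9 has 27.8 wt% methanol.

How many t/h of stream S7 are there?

Let S7 be the unknown flow. Total out = 1161 + S7.
methanol balance: 457.43 + 0.212·S7 = 0.278·(1161 + S7)
(0.212 − 0.278)·S7 = 0.278×1161 − 457.43 = -134.68
S7 = -134.68 / -0.066 = 2040.5 t/h

2041 t/h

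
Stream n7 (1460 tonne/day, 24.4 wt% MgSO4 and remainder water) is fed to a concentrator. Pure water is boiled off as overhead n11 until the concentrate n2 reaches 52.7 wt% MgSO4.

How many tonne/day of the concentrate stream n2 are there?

676 tonne/day

MgSO4 is conserved: 1460×0.244 = 356.24 tonne/day all reports to the concentrate.
Concentrate = 356.24/(target fraction) = 675.98 tonne/day.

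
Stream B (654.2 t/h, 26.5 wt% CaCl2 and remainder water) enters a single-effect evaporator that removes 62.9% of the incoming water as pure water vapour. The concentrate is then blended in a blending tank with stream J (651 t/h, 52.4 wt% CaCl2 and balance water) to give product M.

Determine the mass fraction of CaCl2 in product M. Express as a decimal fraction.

Vapour removed = 0.629×0.735×654.2 = 302.45 t/h; concentrate = 351.75 t/h.
CaCl2 reaching the mixer = 173.36 (from concentrate) + 651×0.524 = 514.49 t/h.
Product flow = 351.75 + 651 = 1002.8 t/h; CaCl2 fraction = 0.513.

0.513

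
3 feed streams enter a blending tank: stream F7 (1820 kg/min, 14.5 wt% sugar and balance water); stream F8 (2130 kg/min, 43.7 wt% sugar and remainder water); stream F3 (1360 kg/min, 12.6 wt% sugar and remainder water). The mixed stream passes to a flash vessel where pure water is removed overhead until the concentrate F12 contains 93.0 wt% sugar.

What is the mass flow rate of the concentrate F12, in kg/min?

sugar entering = 1820×0.145 + 2130×0.437 + 1360×0.126 = 1366.1 kg/min.
All sugar reports to F12, so F12 = 1366.1/0.930 = 1468.9 kg/min.

1469 kg/min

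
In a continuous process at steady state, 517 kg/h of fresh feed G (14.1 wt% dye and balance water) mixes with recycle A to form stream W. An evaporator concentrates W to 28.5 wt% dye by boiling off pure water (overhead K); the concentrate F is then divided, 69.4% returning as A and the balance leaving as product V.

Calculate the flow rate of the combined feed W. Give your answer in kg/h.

1097 kg/h

Overall dye balance (none leaves overhead): dye in fresh feed = dye in product, i.e. 517×0.141 = (1−0.694)·F·0.285.
F = 72.897/(0.285×0.306) = 835.88 kg/h.
Recycle A = 0.694×835.88 = 580.1 kg/h.
Combined feed W = 517 + 580.1 = 1097.1 kg/h.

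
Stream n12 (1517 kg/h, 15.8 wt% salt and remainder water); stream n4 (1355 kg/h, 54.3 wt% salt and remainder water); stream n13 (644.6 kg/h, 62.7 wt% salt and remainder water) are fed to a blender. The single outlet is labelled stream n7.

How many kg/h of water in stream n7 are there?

2137 kg/h

water out = water in = 1517×0.842 + 1355×0.457 + 644.6×0.373 = 2137 kg/h.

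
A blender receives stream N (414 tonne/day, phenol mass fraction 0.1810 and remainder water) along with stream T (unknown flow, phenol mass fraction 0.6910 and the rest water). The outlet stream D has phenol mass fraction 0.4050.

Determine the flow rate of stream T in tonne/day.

Let T be the unknown flow. Total out = 414 + T.
phenol balance: 74.934 + 0.691·T = 0.405·(414 + T)
(0.691 − 0.405)·T = 0.405×414 − 74.934 = 92.736
T = 92.736 / 0.286 = 324.25 tonne/day

324.3 tonne/day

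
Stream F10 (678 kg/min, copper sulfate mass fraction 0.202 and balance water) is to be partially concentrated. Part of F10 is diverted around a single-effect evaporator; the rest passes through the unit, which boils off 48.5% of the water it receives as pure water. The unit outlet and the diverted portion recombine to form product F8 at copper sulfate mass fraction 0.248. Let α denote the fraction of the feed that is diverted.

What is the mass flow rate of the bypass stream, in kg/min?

353.1 kg/min

All 678×0.202 = 136.96 kg/min of copper sulfate reaches F8, so F8 = 136.96/0.248 = 552.24 kg/min and vapour = 125.76 kg/min.
The evaporator receives (1−α)·678 of feed at 0.798 water and removes 0.485 of that water:
0.485×0.798×(1−α)×678 = 125.76
(1−α) = 125.76/262.41 = 0.4792;  α = 0.5208.
Bypass flow = 0.5208×678 = 353.07 kg/min.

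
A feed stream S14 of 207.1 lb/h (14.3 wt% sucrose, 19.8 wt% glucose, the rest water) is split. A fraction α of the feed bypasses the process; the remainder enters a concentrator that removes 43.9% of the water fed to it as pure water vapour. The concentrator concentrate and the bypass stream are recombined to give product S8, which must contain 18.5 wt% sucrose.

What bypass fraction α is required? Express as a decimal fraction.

0.215

All 207.1×0.143 = 29.615 lb/h of sucrose reaches S8, so S8 = 29.615/0.185 = 160.08 lb/h and vapour = 47.017 lb/h.
The evaporator receives (1−α)·207.1 of feed at 0.659 water and removes 0.439 of that water:
0.439×0.659×(1−α)×207.1 = 47.017
(1−α) = 47.017/59.914 = 0.7847;  α = 0.2153.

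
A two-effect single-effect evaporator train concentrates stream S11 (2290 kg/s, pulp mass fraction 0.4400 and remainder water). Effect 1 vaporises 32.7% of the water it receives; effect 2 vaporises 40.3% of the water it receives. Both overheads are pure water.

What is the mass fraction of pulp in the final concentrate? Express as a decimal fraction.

water in feed = 2290×0.560 = 1282.4 kg/s.
After stage 1: water left = (1−0.327)×1282.4 = 863.06; stream total = 1870.7 kg/s.
After stage 2: water left = (1−0.403)×863.06 = 515.24; final concentrate = 1522.8 kg/s.
pulp fraction = 1007.6/1522.8 = 0.6617.

0.6617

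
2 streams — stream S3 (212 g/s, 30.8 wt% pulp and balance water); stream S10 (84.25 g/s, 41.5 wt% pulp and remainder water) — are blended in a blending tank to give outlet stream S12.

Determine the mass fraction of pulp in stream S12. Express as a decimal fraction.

Total flow out = 212 + 84.25 = 296.25 g/s.
pulp in = 212×0.308 + 84.25×0.415 = 100.26 g/s.
pulp mass fraction in S12 = 100.26/296.25 = 0.3384.

0.3384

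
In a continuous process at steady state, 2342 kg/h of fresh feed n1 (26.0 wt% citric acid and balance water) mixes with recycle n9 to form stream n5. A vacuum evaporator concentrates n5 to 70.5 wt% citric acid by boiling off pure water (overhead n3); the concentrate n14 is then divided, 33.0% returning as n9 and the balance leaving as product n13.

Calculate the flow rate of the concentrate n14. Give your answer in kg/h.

Overall citric acid balance (none leaves overhead): citric acid in fresh feed = citric acid in product, i.e. 2342×0.260 = (1−0.330)·n14·0.705.
n14 = 608.92/(0.705×0.670) = 1289.1 kg/h.

1289 kg/h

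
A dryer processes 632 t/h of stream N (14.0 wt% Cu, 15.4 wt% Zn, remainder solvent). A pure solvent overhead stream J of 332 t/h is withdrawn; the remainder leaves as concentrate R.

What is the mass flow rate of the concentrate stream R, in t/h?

300 t/h

Concentrate = 632 − 332 = 300 t/h.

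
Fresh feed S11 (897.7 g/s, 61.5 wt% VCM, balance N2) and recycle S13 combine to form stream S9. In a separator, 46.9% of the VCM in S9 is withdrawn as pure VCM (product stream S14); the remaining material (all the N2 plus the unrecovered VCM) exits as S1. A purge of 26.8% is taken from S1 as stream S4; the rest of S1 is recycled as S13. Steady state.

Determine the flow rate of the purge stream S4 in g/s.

474.1 g/s

N2 enters only via S11 and leaves only via the purge: 897.7×0.385 = 0.268×(N2 in S1), and the separator passes all N2, so N2 in S9 = N2 in S1 = 1289.6 g/s.
VCM in S9: m_A = 897.7×0.615 + (1−0.268)·(1−0.469)·m_A, so m_A = 552.09/0.6113 = 903.12 g/s.
S1 = (1−0.469)×903.12 + 1289.6 = 1769.2 g/s.
Purge S4 = 0.268×1769.2 = 474.14 g/s.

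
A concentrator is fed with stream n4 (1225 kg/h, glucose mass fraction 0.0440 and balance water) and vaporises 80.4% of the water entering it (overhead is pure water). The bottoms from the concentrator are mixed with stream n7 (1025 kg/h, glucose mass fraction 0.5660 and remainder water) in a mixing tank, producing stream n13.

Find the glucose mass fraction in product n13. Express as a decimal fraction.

0.4846

Vapour removed = 0.804×0.956×1225 = 941.56 kg/h; concentrate = 283.44 kg/h.
glucose reaching the mixer = 53.9 (from concentrate) + 1025×0.566 = 634.05 kg/h.
Product flow = 283.44 + 1025 = 1308.4 kg/h; glucose fraction = 0.4846.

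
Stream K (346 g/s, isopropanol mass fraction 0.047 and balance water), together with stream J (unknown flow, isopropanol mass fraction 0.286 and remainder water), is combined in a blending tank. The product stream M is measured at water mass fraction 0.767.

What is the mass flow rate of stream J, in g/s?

1214 g/s

Let J be the unknown flow. Total out = 346 + J.
water balance: 329.74 + 0.714·J = 0.767·(346 + J)
(0.714 − 0.767)·J = 0.767×346 − 329.74 = -64.356
J = -64.356 / -0.053 = 1214.3 g/s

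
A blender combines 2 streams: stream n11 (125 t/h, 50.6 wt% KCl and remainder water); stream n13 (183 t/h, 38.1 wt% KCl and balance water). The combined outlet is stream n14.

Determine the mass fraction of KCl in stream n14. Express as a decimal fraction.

0.4317

Total flow out = 125 + 183 = 308 t/h.
KCl in = 125×0.506 + 183×0.381 = 132.97 t/h.
KCl mass fraction in n14 = 132.97/308 = 0.4317.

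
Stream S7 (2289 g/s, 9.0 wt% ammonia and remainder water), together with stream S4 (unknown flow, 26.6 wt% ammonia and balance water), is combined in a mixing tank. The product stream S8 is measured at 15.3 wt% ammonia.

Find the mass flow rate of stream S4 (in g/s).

Let S4 be the unknown flow. Total out = 2289 + S4.
ammonia balance: 206.01 + 0.266·S4 = 0.153·(2289 + S4)
(0.266 − 0.153)·S4 = 0.153×2289 − 206.01 = 144.21
S4 = 144.21 / 0.113 = 1276.2 g/s

1276 g/s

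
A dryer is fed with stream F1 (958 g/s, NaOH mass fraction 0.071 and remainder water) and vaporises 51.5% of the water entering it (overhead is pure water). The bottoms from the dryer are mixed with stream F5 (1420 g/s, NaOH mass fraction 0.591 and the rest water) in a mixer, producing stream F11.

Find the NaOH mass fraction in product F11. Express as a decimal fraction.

Vapour removed = 0.515×0.929×958 = 458.34 g/s; concentrate = 499.66 g/s.
NaOH reaching the mixer = 68.018 (from concentrate) + 1420×0.591 = 907.24 g/s.
Product flow = 499.66 + 1420 = 1919.7 g/s; NaOH fraction = 0.473.

0.473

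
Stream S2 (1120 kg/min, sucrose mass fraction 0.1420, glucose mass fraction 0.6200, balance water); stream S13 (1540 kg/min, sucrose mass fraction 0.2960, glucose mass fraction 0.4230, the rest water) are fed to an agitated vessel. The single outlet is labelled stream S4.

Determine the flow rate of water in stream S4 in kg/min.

water out = water in = 1120×0.238 + 1540×0.281 = 699.3 kg/min.

699.3 kg/min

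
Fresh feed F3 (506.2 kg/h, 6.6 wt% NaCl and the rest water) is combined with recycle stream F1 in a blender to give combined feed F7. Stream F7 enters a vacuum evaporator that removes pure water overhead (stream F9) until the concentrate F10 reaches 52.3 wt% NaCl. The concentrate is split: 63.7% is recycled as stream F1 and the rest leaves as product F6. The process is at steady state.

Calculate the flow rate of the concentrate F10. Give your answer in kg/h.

176 kg/h

Overall NaCl balance (none leaves overhead): NaCl in fresh feed = NaCl in product, i.e. 506.2×0.066 = (1−0.637)·F10·0.523.
F10 = 33.409/(0.523×0.363) = 175.98 kg/h.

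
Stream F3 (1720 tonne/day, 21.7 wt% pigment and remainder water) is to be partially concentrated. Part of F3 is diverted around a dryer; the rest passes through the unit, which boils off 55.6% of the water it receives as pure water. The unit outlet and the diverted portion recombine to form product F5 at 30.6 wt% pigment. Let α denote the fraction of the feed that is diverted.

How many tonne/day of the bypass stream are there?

All 1720×0.217 = 373.24 tonne/day of pigment reaches F5, so F5 = 373.24/0.306 = 1219.7 tonne/day and vapour = 500.26 tonne/day.
The evaporator receives (1−α)·1720 of feed at 0.783 water and removes 0.556 of that water:
0.556×0.783×(1−α)×1720 = 500.26
(1−α) = 500.26/748.8 = 0.6681;  α = 0.3319.
Bypass flow = 0.3319×1720 = 570.89 tonne/day.

570.9 tonne/day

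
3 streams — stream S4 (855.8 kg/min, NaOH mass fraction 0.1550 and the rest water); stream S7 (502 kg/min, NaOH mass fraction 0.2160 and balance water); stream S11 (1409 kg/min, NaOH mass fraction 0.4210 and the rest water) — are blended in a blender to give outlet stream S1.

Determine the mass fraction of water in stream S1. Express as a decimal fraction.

0.6985

Total flow out = 855.8 + 502 + 1409 = 2766.8 kg/min.
water in = 855.8×0.845 + 502×0.784 + 1409×0.579 = 1932.5 kg/min.
water mass fraction in S1 = 1932.5/2766.8 = 0.6985.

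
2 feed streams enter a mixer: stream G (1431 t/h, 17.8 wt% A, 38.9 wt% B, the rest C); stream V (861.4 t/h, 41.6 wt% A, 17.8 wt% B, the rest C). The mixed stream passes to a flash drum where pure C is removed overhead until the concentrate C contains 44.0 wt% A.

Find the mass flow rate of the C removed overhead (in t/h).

899.1 t/h

A entering = 1431×0.178 + 861.4×0.416 = 613.06 t/h.
All A reports to C, so C = 613.06/0.440 = 1393.3 t/h.
Total feed = 2292.4 t/h; overhead = 2292.4 − 1393.3 = 899.08 t/h.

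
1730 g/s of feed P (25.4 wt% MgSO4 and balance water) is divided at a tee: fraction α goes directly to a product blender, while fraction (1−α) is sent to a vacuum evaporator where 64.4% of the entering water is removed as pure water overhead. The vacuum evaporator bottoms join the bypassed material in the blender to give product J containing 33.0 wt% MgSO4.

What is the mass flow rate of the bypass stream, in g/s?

All 1730×0.254 = 439.42 g/s of MgSO4 reaches J, so J = 439.42/0.330 = 1331.6 g/s and vapour = 398.42 g/s.
The evaporator receives (1−α)·1730 of feed at 0.746 water and removes 0.644 of that water:
0.644×0.746×(1−α)×1730 = 398.42
(1−α) = 398.42/831.13 = 0.4794;  α = 0.5206.
Bypass flow = 0.5206×1730 = 900.68 g/s.

900.7 g/s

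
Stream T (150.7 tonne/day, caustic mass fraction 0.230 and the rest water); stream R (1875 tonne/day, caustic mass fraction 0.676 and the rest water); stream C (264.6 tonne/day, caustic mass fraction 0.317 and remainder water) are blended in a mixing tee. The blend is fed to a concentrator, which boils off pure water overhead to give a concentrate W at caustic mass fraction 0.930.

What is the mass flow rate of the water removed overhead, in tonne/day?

caustic entering = 150.7×0.230 + 1875×0.676 + 264.6×0.317 = 1386 tonne/day.
All caustic reports to W, so W = 1386/0.930 = 1490.4 tonne/day.
Total feed = 2290.3 tonne/day; overhead = 2290.3 − 1490.4 = 799.94 tonne/day.

799.9 tonne/day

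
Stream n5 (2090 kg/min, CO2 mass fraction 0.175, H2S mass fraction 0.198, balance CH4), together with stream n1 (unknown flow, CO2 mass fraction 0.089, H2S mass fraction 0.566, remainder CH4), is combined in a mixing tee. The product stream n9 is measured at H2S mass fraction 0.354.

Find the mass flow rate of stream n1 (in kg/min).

Let n1 be the unknown flow. Total out = 2090 + n1.
H2S balance: 413.82 + 0.566·n1 = 0.354·(2090 + n1)
(0.566 − 0.354)·n1 = 0.354×2090 − 413.82 = 326.04
n1 = 326.04 / 0.212 = 1537.9 kg/min

1538 kg/min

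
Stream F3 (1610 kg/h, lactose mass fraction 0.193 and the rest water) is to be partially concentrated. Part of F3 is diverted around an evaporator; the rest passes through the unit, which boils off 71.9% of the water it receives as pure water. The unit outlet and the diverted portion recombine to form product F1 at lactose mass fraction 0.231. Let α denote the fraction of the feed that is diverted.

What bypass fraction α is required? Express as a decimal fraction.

0.716

All 1610×0.193 = 310.73 kg/h of lactose reaches F1, so F1 = 310.73/0.231 = 1345.2 kg/h and vapour = 264.85 kg/h.
The evaporator receives (1−α)·1610 of feed at 0.807 water and removes 0.719 of that water:
0.719×0.807×(1−α)×1610 = 264.85
(1−α) = 264.85/934.18 = 0.2835;  α = 0.7165.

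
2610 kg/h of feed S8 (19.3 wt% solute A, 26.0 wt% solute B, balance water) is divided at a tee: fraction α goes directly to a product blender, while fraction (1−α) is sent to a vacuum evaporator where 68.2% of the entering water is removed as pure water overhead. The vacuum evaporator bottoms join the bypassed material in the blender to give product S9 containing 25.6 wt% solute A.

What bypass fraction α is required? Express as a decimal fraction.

All 2610×0.193 = 503.73 kg/h of solute A reaches S9, so S9 = 503.73/0.256 = 1967.7 kg/h and vapour = 642.3 kg/h.
The evaporator receives (1−α)·2610 of feed at 0.547 water and removes 0.682 of that water:
0.682×0.547×(1−α)×2610 = 642.3
(1−α) = 642.3/973.67 = 0.6597;  α = 0.3403.

0.340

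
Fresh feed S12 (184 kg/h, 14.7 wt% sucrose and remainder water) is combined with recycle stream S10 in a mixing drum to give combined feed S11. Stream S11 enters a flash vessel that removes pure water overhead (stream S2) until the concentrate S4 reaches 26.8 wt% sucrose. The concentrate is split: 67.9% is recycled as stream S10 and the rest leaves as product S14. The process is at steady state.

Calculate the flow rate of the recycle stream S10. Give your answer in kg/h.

Overall sucrose balance (none leaves overhead): sucrose in fresh feed = sucrose in product, i.e. 184×0.147 = (1−0.679)·S4·0.268.
S4 = 27.048/(0.268×0.321) = 314.41 kg/h.
Recycle S10 = 0.679×314.41 = 213.48 kg/h.

213.5 kg/h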